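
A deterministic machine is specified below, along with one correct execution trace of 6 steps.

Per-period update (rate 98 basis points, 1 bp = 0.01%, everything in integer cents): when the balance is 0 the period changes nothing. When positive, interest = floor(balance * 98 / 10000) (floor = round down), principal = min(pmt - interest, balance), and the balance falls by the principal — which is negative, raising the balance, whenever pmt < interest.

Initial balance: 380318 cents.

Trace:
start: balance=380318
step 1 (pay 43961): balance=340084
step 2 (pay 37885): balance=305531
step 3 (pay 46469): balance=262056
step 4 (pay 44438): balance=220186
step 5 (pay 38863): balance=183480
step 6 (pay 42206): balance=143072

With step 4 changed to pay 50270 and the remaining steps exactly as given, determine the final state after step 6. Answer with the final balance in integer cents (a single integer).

(re-executing from step 4 with the substitution; state before step 4: balance=262056)
step 4 (pay 50270): balance=214354
step 5 (pay 38863): balance=177591
step 6 (pay 42206): balance=137125

137125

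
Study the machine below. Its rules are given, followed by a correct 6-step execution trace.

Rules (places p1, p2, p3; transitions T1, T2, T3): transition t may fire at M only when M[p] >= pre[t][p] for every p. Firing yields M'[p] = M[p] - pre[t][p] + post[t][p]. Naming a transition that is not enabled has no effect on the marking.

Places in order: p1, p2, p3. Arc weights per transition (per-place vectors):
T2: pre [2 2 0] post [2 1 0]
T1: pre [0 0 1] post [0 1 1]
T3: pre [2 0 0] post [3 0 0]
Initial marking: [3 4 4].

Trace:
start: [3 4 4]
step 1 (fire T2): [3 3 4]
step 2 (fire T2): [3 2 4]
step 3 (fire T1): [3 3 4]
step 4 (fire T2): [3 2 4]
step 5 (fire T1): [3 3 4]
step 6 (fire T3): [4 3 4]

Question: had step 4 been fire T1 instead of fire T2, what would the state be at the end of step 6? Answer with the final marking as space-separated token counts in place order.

(re-executing from step 4 with the substitution; state before step 4: [3 3 4])
step 4 (fire T1): [3 4 4]
step 5 (fire T1): [3 5 4]
step 6 (fire T3): [4 5 4]

4 5 4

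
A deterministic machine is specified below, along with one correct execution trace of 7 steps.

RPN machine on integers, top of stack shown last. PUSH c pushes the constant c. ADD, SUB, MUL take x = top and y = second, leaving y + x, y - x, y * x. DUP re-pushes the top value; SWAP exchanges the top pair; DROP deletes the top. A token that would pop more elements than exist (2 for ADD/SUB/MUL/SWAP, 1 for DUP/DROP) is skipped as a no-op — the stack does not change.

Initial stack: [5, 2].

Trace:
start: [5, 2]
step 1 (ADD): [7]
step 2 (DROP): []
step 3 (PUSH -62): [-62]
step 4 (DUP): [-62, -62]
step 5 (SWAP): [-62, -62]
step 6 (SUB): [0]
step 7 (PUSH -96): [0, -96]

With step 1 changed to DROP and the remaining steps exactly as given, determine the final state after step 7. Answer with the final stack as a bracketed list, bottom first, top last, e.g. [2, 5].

[0, -96]

(re-executing from step 1 with the substitution; state before step 1: [5, 2])
step 1 (DROP): [5]
step 2 (DROP): []
step 3 (PUSH -62): [-62]
step 4 (DUP): [-62, -62]
step 5 (SWAP): [-62, -62]
step 6 (SUB): [0]
step 7 (PUSH -96): [0, -96]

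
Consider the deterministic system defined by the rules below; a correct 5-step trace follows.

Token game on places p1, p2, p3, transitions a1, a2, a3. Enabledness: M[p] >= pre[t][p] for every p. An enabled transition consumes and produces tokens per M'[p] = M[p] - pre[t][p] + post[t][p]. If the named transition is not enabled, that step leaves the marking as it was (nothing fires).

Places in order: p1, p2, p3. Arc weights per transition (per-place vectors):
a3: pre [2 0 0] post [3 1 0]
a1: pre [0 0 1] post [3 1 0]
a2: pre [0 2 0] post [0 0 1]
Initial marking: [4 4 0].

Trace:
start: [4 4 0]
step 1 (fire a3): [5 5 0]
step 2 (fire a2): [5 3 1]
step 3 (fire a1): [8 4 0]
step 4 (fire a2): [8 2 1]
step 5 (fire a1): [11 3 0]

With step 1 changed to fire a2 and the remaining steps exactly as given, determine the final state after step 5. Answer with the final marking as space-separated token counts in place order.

10 2 0

(re-executing from step 1 with the substitution; state before step 1: [4 4 0])
step 1 (fire a2): [4 2 1]
step 2 (fire a2): [4 0 2]
step 3 (fire a1): [7 1 1]
step 4 (fire a2): [7 1 1]
step 5 (fire a1): [10 2 0]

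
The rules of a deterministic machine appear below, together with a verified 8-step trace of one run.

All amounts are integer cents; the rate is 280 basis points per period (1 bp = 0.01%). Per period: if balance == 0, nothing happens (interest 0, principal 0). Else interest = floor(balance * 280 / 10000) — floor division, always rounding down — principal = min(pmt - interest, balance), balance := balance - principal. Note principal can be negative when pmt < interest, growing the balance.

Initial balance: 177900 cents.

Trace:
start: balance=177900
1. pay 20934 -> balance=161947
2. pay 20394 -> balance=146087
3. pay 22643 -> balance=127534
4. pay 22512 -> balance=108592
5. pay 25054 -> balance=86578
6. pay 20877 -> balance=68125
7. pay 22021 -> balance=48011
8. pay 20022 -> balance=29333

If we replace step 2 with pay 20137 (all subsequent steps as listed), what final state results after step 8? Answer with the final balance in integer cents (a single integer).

(re-executing from step 2 with the substitution; state before step 2: balance=161947)
2. pay 20137 -> balance=146344
3. pay 22643 -> balance=127798
4. pay 22512 -> balance=108864
5. pay 25054 -> balance=86858
6. pay 20877 -> balance=68413
7. pay 22021 -> balance=48307
8. pay 20022 -> balance=29637

29637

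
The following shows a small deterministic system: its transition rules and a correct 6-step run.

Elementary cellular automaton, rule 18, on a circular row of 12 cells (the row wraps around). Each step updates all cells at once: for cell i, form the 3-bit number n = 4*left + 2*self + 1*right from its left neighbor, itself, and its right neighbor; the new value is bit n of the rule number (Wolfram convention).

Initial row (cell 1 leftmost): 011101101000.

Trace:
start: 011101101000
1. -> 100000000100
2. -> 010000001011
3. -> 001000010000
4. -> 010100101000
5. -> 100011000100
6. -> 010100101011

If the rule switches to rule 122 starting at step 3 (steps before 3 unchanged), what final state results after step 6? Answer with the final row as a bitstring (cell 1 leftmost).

001111110000

(re-executing steps 3..6 under rule 122; state before step 3: 010000001011)
3. -> 101000010111
4. -> 110100101100
5. -> 111011011111
6. -> 001111110000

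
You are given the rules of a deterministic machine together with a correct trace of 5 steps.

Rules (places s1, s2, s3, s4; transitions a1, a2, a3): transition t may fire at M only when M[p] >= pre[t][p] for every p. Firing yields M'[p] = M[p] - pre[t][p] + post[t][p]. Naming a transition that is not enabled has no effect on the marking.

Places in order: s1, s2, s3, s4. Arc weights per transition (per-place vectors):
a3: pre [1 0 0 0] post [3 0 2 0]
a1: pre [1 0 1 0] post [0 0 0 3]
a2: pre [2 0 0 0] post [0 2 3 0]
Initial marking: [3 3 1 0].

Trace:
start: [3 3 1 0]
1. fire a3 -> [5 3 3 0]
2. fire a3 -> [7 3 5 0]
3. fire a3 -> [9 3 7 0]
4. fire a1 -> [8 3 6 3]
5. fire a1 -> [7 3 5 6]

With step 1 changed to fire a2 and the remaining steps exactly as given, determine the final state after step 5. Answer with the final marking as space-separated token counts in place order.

3 5 6 6

(re-executing from step 1 with the substitution; state before step 1: [3 3 1 0])
1. fire a2 -> [1 5 4 0]
2. fire a3 -> [3 5 6 0]
3. fire a3 -> [5 5 8 0]
4. fire a1 -> [4 5 7 3]
5. fire a1 -> [3 5 6 6]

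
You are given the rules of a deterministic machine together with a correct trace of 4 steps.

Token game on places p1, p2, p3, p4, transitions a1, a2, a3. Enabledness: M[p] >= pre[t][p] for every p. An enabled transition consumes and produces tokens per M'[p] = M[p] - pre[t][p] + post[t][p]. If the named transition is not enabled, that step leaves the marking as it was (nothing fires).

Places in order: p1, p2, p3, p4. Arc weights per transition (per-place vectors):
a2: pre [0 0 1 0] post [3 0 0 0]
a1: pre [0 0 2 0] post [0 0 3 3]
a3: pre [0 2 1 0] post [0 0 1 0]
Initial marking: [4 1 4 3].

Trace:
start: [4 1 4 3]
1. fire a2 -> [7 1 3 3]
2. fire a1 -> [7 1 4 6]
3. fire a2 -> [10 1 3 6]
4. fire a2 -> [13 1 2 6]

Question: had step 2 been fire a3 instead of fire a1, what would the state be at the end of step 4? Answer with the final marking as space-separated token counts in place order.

(re-executing from step 2 with the substitution; state before step 2: [7 1 3 3])
2. fire a3 -> [7 1 3 3]
3. fire a2 -> [10 1 2 3]
4. fire a2 -> [13 1 1 3]

13 1 1 3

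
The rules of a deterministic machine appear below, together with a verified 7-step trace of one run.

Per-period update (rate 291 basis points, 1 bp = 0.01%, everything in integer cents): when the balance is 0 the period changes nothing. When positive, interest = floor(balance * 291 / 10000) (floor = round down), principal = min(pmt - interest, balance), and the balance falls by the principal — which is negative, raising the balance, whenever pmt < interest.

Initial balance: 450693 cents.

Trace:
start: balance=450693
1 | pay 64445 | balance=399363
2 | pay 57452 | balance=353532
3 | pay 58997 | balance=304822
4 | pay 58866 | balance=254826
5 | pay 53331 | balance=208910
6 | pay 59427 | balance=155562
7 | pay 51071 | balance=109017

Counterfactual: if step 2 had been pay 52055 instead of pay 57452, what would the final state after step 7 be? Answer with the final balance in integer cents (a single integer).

115245

(re-executing from step 2 with the substitution; state before step 2: balance=399363)
2 | pay 52055 | balance=358929
3 | pay 58997 | balance=310376
4 | pay 58866 | balance=260541
5 | pay 53331 | balance=214791
6 | pay 59427 | balance=161614
7 | pay 51071 | balance=115245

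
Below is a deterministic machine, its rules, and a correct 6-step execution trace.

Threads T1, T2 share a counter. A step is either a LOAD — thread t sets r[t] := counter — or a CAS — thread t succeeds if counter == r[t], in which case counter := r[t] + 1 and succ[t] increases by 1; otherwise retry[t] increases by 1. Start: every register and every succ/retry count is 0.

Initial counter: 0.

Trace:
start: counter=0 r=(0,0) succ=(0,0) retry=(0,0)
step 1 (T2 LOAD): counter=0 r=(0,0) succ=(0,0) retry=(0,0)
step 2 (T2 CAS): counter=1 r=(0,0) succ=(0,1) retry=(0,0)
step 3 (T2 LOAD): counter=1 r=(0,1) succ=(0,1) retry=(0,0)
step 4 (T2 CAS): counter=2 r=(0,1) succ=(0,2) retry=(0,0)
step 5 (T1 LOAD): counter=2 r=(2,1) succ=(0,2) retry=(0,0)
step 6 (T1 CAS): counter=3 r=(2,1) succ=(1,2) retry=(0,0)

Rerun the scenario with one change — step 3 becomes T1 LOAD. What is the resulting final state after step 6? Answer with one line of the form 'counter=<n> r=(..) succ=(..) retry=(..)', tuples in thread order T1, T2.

counter=2 r=(1,0) succ=(1,1) retry=(0,1)

(re-executing from step 3 with the substitution; state before step 3: counter=1 r=(0,0) succ=(0,1) retry=(0,0))
step 3 (T1 LOAD): counter=1 r=(1,0) succ=(0,1) retry=(0,0)
step 4 (T2 CAS): counter=1 r=(1,0) succ=(0,1) retry=(0,1)
step 5 (T1 LOAD): counter=1 r=(1,0) succ=(0,1) retry=(0,1)
step 6 (T1 CAS): counter=2 r=(1,0) succ=(1,1) retry=(0,1)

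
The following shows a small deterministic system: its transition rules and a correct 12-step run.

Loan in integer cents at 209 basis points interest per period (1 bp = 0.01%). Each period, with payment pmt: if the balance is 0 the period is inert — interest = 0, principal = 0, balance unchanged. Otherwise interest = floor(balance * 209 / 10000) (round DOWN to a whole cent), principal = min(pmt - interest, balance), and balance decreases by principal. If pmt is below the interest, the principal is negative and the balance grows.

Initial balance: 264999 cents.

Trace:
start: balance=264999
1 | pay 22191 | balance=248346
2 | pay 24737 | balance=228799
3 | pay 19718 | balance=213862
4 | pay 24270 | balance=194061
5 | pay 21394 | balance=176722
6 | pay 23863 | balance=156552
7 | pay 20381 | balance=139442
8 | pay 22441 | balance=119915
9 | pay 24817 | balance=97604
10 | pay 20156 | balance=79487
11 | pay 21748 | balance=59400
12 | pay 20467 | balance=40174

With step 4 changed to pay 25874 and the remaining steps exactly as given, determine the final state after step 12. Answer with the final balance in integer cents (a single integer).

38282

(re-executing from step 4 with the substitution; state before step 4: balance=213862)
4 | pay 25874 | balance=192457
5 | pay 21394 | balance=175085
6 | pay 23863 | balance=154881
7 | pay 20381 | balance=137737
8 | pay 22441 | balance=118174
9 | pay 24817 | balance=95826
10 | pay 20156 | balance=77672
11 | pay 21748 | balance=57547
12 | pay 20467 | balance=38282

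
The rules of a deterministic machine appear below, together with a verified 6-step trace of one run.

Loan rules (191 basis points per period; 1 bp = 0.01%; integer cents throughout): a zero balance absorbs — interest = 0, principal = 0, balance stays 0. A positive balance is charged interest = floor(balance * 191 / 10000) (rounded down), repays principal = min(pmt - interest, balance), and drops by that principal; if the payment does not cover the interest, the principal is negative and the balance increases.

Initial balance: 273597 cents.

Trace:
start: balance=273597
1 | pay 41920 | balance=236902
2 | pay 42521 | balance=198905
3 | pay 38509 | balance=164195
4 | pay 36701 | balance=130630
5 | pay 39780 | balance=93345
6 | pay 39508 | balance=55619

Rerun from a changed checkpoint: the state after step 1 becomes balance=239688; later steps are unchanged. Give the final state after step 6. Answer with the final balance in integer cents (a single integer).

state after step 1 := balance=239688
2 | pay 42521 | balance=201745
3 | pay 38509 | balance=167089
4 | pay 36701 | balance=133579
5 | pay 39780 | balance=96350
6 | pay 39508 | balance=58682

58682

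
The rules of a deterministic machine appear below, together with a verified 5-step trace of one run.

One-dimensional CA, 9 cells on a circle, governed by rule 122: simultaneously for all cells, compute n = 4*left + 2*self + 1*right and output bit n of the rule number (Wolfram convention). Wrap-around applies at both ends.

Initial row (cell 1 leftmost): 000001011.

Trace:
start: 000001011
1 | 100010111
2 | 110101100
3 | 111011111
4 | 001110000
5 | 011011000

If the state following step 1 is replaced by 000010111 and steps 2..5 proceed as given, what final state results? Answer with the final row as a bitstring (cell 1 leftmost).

state after step 1 := 000010111
2 | 100101101
3 | 111011111
4 | 001110000
5 | 011011000

011011000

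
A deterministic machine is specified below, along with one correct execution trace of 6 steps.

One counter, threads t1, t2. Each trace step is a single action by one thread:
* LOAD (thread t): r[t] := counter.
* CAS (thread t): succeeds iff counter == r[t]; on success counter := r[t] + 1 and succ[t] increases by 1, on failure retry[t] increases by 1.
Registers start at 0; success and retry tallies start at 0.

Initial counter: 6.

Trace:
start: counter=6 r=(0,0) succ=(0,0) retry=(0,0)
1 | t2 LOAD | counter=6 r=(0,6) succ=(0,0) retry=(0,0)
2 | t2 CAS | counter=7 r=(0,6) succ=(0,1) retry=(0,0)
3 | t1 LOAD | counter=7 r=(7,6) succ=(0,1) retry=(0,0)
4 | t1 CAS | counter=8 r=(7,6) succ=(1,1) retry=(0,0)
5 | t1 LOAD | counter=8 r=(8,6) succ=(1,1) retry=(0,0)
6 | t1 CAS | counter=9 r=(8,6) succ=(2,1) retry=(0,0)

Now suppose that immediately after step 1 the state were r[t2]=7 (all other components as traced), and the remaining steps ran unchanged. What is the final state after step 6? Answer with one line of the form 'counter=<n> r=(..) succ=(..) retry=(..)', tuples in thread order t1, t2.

counter=8 r=(7,7) succ=(2,0) retry=(0,1)

state after step 1 := counter=6 r=(0,7) succ=(0,0) retry=(0,0)
2 | t2 CAS | counter=6 r=(0,7) succ=(0,0) retry=(0,1)
3 | t1 LOAD | counter=6 r=(6,7) succ=(0,0) retry=(0,1)
4 | t1 CAS | counter=7 r=(6,7) succ=(1,0) retry=(0,1)
5 | t1 LOAD | counter=7 r=(7,7) succ=(1,0) retry=(0,1)
6 | t1 CAS | counter=8 r=(7,7) succ=(2,0) retry=(0,1)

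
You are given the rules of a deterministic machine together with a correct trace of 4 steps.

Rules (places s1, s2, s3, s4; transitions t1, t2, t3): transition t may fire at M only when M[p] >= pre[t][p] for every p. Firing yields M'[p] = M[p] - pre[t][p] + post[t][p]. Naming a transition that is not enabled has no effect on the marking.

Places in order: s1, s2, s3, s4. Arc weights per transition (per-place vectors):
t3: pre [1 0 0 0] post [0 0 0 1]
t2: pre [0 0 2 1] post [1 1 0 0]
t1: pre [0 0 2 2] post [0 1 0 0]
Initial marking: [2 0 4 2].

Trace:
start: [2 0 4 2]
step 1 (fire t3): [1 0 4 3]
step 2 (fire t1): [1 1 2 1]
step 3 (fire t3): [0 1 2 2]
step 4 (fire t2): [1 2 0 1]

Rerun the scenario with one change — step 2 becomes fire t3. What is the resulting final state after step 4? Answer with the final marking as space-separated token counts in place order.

1 1 2 3

(re-executing from step 2 with the substitution; state before step 2: [1 0 4 3])
step 2 (fire t3): [0 0 4 4]
step 3 (fire t3): [0 0 4 4]
step 4 (fire t2): [1 1 2 3]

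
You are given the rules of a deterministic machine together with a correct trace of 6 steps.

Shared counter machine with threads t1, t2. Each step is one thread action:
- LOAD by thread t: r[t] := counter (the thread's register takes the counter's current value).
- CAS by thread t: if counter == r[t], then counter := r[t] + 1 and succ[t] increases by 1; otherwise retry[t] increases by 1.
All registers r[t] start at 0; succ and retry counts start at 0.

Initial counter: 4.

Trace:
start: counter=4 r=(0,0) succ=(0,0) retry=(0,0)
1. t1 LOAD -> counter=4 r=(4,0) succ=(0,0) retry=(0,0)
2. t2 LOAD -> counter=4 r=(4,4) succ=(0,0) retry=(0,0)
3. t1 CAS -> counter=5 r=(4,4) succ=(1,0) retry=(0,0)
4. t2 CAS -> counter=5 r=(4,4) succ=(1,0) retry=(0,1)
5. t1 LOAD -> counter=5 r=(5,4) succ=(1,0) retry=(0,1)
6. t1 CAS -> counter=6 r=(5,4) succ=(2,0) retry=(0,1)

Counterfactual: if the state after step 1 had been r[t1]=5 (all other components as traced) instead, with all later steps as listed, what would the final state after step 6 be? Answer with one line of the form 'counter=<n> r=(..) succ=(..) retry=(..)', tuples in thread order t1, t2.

state after step 1 := counter=4 r=(5,0) succ=(0,0) retry=(0,0)
2. t2 LOAD -> counter=4 r=(5,4) succ=(0,0) retry=(0,0)
3. t1 CAS -> counter=4 r=(5,4) succ=(0,0) retry=(1,0)
4. t2 CAS -> counter=5 r=(5,4) succ=(0,1) retry=(1,0)
5. t1 LOAD -> counter=5 r=(5,4) succ=(0,1) retry=(1,0)
6. t1 CAS -> counter=6 r=(5,4) succ=(1,1) retry=(1,0)

counter=6 r=(5,4) succ=(1,1) retry=(1,0)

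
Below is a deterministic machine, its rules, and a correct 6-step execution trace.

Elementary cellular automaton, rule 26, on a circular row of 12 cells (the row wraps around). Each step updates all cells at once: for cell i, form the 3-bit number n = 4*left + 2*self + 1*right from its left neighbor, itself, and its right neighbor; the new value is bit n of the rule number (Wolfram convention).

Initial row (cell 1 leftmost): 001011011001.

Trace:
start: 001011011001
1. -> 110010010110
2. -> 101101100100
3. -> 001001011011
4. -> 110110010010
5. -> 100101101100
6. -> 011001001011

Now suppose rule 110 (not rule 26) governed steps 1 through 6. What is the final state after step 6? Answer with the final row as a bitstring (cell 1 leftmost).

010011111011

(re-executing steps 1..6 under rule 110; state before step 1: 001011011001)
1. -> 011111111011
2. -> 110000001111
3. -> 010000011000
4. -> 110000111000
5. -> 110001101001
6. -> 010011111011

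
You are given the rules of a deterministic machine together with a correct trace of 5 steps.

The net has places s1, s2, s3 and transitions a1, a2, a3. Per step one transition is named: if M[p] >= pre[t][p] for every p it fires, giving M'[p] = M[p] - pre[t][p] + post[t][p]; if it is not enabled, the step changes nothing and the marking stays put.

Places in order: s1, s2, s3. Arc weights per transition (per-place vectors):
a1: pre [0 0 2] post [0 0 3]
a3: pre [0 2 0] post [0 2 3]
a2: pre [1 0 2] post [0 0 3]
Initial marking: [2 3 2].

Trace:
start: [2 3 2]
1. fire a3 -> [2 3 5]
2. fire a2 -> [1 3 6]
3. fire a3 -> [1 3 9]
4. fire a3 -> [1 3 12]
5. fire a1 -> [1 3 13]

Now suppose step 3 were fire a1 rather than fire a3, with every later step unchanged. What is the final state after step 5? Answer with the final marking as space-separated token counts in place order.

1 3 11

(re-executing from step 3 with the substitution; state before step 3: [1 3 6])
3. fire a1 -> [1 3 7]
4. fire a3 -> [1 3 10]
5. fire a1 -> [1 3 11]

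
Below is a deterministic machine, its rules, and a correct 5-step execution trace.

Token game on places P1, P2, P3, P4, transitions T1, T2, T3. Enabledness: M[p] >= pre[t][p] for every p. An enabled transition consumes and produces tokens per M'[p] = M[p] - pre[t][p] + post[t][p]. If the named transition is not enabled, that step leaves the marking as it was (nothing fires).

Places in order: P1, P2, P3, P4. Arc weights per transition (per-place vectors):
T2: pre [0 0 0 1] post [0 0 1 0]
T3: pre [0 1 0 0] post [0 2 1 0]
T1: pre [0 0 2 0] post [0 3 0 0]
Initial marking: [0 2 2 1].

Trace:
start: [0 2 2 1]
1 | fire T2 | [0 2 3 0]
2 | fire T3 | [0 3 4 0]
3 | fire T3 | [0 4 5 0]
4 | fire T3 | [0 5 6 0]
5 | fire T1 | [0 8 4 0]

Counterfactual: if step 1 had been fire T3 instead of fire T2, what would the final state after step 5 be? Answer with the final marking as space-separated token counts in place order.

(re-executing from step 1 with the substitution; state before step 1: [0 2 2 1])
1 | fire T3 | [0 3 3 1]
2 | fire T3 | [0 4 4 1]
3 | fire T3 | [0 5 5 1]
4 | fire T3 | [0 6 6 1]
5 | fire T1 | [0 9 4 1]

0 9 4 1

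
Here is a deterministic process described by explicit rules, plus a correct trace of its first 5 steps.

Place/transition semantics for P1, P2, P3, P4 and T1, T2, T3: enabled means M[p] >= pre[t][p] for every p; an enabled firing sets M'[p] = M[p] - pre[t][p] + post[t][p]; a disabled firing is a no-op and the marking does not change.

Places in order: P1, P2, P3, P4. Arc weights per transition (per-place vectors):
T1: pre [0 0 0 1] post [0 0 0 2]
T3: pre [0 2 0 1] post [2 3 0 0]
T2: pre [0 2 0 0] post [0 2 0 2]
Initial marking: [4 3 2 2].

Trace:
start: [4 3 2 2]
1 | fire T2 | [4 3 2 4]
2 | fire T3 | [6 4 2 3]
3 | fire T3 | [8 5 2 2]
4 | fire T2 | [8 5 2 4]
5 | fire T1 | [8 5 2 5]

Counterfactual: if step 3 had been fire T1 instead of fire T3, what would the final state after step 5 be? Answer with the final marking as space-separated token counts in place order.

6 4 2 7

(re-executing from step 3 with the substitution; state before step 3: [6 4 2 3])
3 | fire T1 | [6 4 2 4]
4 | fire T2 | [6 4 2 6]
5 | fire T1 | [6 4 2 7]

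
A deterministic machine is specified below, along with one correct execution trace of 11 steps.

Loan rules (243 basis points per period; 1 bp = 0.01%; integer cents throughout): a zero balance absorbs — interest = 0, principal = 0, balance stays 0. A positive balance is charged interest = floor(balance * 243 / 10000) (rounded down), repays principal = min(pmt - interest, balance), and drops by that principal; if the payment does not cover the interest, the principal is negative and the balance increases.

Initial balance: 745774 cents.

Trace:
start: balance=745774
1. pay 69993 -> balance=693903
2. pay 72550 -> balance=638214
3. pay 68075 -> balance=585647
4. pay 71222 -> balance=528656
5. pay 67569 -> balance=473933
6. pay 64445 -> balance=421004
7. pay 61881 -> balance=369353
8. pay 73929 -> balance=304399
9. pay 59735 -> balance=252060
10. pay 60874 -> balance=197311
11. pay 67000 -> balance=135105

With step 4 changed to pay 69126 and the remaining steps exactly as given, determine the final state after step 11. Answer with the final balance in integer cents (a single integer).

137584

(re-executing from step 4 with the substitution; state before step 4: balance=585647)
4. pay 69126 -> balance=530752
5. pay 67569 -> balance=476080
6. pay 64445 -> balance=423203
7. pay 61881 -> balance=371605
8. pay 73929 -> balance=306706
9. pay 59735 -> balance=254423
10. pay 60874 -> balance=199731
11. pay 67000 -> balance=137584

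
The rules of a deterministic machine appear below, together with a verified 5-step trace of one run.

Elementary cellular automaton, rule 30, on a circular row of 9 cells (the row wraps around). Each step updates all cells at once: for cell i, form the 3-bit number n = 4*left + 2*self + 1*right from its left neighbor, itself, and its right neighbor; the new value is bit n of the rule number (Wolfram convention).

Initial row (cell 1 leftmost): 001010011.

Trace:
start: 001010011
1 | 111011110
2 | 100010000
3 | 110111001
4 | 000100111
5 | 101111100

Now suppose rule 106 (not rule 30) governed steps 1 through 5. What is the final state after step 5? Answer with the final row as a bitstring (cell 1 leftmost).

(re-executing steps 1..5 under rule 106; state before step 1: 001010011)
1 | 010100111
2 | 101001101
3 | 110011111
4 | 010110000
5 | 101110000

101110000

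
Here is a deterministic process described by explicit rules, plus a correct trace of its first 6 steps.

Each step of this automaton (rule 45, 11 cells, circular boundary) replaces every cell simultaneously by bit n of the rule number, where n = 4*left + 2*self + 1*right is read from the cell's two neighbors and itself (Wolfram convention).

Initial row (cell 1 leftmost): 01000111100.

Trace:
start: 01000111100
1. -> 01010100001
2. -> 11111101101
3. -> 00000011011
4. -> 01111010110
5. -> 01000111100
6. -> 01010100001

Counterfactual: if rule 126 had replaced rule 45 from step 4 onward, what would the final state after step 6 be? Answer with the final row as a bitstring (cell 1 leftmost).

11111110001

(re-executing steps 4..6 under rule 126; state before step 4: 00000011011)
4. -> 10000111111
5. -> 11001100000
6. -> 11111110001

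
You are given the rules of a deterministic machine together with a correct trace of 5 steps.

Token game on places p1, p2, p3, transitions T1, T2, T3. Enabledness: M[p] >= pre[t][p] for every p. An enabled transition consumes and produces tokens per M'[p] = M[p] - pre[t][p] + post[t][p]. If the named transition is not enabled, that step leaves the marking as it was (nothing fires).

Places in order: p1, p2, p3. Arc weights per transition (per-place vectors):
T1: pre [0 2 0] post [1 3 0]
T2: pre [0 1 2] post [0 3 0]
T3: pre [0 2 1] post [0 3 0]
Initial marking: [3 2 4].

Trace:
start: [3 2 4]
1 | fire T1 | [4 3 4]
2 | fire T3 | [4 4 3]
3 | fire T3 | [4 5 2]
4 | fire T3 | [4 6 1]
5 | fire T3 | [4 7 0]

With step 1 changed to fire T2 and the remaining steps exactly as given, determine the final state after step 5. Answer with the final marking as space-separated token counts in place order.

3 6 0

(re-executing from step 1 with the substitution; state before step 1: [3 2 4])
1 | fire T2 | [3 4 2]
2 | fire T3 | [3 5 1]
3 | fire T3 | [3 6 0]
4 | fire T3 | [3 6 0]
5 | fire T3 | [3 6 0]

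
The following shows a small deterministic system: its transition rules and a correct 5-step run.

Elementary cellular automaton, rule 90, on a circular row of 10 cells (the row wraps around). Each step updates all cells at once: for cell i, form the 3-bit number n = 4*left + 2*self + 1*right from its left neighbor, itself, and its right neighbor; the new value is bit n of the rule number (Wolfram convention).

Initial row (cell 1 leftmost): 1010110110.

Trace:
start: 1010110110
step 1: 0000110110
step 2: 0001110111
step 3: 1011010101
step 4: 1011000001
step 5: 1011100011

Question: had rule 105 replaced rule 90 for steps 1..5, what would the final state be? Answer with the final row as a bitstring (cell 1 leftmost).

(re-executing steps 1..5 under rule 105; state before step 1: 1010110110)
step 1: 0101111111
step 2: 1011000001
step 3: 1111011101
step 4: 0001110111
step 5: 0101011101

0101011101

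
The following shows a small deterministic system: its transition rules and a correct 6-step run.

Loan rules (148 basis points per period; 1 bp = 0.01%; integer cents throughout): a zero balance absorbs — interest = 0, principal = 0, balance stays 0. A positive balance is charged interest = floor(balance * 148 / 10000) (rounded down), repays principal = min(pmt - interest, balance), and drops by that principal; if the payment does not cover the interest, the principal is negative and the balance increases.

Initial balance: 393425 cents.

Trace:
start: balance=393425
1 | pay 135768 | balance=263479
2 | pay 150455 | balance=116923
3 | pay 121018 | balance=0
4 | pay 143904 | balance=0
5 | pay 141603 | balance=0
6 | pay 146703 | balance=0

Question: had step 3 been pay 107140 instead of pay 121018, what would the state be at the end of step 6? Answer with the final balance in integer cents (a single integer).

(re-executing from step 3 with the substitution; state before step 3: balance=116923)
3 | pay 107140 | balance=11513
4 | pay 143904 | balance=0
5 | pay 141603 | balance=0
6 | pay 146703 | balance=0

0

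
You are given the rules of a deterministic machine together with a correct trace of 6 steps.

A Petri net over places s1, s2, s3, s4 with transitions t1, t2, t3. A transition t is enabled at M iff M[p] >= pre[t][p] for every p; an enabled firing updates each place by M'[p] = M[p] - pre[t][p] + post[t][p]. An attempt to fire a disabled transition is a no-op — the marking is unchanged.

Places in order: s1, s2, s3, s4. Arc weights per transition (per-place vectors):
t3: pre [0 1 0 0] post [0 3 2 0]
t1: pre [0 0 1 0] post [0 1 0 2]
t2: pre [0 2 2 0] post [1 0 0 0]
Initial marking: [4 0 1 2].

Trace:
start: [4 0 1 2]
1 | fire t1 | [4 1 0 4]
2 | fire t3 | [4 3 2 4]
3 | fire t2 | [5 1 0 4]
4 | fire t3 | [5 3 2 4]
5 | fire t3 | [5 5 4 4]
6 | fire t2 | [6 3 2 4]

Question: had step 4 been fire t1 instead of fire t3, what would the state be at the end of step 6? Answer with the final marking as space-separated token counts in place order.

6 1 0 4

(re-executing from step 4 with the substitution; state before step 4: [5 1 0 4])
4 | fire t1 | [5 1 0 4]
5 | fire t3 | [5 3 2 4]
6 | fire t2 | [6 1 0 4]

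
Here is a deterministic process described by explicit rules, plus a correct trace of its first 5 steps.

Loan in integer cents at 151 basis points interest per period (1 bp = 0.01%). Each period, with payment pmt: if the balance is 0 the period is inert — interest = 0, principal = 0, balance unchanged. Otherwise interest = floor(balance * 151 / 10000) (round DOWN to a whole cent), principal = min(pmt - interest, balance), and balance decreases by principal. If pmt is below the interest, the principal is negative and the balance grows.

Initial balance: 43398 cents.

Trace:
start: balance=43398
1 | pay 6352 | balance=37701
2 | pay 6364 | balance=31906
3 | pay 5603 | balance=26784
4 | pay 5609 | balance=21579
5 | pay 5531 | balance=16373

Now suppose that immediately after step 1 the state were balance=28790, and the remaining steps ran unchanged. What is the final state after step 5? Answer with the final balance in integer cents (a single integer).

state after step 1 := balance=28790
2 | pay 6364 | balance=22860
3 | pay 5603 | balance=17602
4 | pay 5609 | balance=12258
5 | pay 5531 | balance=6912

6912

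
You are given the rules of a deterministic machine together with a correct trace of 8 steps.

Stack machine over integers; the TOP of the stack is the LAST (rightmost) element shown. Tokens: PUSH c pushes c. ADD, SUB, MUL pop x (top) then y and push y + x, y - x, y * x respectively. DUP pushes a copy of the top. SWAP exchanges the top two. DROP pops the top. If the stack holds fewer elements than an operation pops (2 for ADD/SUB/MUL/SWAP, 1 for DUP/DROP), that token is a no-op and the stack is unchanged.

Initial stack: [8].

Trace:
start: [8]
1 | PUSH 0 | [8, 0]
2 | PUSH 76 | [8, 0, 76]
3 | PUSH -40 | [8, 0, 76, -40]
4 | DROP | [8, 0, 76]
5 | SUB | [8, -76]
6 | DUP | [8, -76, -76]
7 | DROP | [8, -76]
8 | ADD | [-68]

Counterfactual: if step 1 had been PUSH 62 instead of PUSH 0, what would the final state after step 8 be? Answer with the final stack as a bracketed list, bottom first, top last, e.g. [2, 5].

[-6]

(re-executing from step 1 with the substitution; state before step 1: [8])
1 | PUSH 62 | [8, 62]
2 | PUSH 76 | [8, 62, 76]
3 | PUSH -40 | [8, 62, 76, -40]
4 | DROP | [8, 62, 76]
5 | SUB | [8, -14]
6 | DUP | [8, -14, -14]
7 | DROP | [8, -14]
8 | ADD | [-6]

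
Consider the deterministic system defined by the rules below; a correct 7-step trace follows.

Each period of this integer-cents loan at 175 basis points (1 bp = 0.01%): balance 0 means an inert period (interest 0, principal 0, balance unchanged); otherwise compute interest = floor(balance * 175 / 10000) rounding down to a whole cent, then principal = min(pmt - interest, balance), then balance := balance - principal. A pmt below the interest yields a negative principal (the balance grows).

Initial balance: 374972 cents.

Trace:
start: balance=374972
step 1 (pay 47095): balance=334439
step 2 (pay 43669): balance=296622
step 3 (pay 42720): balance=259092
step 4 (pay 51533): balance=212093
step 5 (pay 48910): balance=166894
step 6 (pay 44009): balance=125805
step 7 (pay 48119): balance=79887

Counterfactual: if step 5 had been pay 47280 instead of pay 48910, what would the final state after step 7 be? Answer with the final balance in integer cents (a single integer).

81575

(re-executing from step 5 with the substitution; state before step 5: balance=212093)
step 5 (pay 47280): balance=168524
step 6 (pay 44009): balance=127464
step 7 (pay 48119): balance=81575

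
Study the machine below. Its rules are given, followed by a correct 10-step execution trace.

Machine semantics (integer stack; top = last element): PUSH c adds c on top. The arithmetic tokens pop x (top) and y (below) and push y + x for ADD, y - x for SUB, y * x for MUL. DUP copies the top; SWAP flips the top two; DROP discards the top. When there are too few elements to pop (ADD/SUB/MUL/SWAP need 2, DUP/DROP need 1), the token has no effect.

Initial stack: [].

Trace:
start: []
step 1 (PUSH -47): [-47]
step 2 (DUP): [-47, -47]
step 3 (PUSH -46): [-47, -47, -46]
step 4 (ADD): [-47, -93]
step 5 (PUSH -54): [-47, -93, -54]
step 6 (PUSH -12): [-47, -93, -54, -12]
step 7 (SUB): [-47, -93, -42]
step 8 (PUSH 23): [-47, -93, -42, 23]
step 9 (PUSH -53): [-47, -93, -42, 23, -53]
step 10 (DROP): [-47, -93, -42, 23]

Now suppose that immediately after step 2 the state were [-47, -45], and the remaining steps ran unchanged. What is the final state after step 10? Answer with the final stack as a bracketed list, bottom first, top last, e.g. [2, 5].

[-47, -91, -42, 23]

state after step 2 := [-47, -45]
step 3 (PUSH -46): [-47, -45, -46]
step 4 (ADD): [-47, -91]
step 5 (PUSH -54): [-47, -91, -54]
step 6 (PUSH -12): [-47, -91, -54, -12]
step 7 (SUB): [-47, -91, -42]
step 8 (PUSH 23): [-47, -91, -42, 23]
step 9 (PUSH -53): [-47, -91, -42, 23, -53]
step 10 (DROP): [-47, -91, -42, 23]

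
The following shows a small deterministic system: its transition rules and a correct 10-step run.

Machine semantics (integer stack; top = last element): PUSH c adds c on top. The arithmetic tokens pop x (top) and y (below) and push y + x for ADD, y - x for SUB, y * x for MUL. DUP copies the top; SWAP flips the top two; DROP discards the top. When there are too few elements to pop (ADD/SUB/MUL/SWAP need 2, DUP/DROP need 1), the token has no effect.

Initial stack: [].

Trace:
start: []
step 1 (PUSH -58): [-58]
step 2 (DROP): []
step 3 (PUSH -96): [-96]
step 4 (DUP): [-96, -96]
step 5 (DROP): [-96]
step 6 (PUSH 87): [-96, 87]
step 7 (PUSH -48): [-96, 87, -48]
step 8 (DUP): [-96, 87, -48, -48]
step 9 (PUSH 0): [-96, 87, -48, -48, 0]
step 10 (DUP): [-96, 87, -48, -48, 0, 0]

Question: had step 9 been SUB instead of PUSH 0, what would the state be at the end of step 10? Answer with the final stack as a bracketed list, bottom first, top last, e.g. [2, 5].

[-96, 87, 0, 0]

(re-executing from step 9 with the substitution; state before step 9: [-96, 87, -48, -48])
step 9 (SUB): [-96, 87, 0]
step 10 (DUP): [-96, 87, 0, 0]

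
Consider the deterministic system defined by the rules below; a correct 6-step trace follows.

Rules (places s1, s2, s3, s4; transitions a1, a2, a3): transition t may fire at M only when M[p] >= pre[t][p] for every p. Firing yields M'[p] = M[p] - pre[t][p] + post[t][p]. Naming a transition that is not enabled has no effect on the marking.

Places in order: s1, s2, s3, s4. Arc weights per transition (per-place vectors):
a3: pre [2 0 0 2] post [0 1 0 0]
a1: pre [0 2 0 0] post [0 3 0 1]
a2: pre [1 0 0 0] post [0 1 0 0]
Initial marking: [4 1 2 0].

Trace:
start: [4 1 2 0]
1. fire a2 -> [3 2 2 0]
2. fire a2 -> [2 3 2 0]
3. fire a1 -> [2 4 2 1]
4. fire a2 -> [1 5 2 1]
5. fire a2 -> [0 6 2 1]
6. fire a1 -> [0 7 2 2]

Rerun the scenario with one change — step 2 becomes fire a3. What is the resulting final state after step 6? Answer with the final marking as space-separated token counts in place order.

1 6 2 2

(re-executing from step 2 with the substitution; state before step 2: [3 2 2 0])
2. fire a3 -> [3 2 2 0]
3. fire a1 -> [3 3 2 1]
4. fire a2 -> [2 4 2 1]
5. fire a2 -> [1 5 2 1]
6. fire a1 -> [1 6 2 2]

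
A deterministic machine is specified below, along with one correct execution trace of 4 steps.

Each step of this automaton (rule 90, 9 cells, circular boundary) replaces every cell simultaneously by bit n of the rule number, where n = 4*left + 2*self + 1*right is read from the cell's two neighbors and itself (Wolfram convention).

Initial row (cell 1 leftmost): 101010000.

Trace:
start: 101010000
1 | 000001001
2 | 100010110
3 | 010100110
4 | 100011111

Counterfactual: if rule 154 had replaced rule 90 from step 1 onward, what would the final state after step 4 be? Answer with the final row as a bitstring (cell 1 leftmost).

100011010

(re-executing steps 1..4 under rule 154; state before step 1: 101010000)
1 | 000001001
2 | 100010110
3 | 010100100
4 | 100011010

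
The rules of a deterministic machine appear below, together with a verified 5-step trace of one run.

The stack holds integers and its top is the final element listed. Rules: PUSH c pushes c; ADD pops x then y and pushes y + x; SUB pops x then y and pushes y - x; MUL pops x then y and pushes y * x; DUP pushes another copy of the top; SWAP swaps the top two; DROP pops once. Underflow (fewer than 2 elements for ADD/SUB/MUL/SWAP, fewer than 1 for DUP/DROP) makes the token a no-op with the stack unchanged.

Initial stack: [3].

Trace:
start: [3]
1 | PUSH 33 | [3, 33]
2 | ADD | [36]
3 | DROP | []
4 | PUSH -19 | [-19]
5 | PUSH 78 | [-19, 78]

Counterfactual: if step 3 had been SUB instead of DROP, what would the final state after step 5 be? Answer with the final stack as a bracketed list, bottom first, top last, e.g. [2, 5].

(re-executing from step 3 with the substitution; state before step 3: [36])
3 | SUB | [36]
4 | PUSH -19 | [36, -19]
5 | PUSH 78 | [36, -19, 78]

[36, -19, 78]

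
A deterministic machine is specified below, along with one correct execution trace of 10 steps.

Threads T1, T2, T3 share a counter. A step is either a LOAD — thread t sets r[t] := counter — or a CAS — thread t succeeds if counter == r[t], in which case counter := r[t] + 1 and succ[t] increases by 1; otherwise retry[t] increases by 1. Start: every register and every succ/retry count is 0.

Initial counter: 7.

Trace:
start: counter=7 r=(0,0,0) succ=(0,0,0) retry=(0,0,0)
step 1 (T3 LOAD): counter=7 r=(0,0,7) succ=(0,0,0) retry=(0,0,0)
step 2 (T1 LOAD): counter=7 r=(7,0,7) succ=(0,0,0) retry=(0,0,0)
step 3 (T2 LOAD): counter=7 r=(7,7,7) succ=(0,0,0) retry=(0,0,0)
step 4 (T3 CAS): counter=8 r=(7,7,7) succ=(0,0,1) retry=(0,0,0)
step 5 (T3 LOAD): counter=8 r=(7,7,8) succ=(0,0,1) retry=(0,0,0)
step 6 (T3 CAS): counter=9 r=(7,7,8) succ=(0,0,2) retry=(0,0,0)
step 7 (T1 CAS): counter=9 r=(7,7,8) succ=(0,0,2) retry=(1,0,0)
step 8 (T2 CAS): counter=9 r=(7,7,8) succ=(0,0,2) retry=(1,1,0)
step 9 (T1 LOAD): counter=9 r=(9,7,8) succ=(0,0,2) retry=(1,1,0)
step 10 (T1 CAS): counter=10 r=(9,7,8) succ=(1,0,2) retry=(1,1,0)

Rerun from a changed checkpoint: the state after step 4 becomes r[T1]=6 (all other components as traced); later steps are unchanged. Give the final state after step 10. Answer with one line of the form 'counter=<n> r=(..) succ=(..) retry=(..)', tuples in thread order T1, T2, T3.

state after step 4 := counter=8 r=(6,7,7) succ=(0,0,1) retry=(0,0,0)
step 5 (T3 LOAD): counter=8 r=(6,7,8) succ=(0,0,1) retry=(0,0,0)
step 6 (T3 CAS): counter=9 r=(6,7,8) succ=(0,0,2) retry=(0,0,0)
step 7 (T1 CAS): counter=9 r=(6,7,8) succ=(0,0,2) retry=(1,0,0)
step 8 (T2 CAS): counter=9 r=(6,7,8) succ=(0,0,2) retry=(1,1,0)
step 9 (T1 LOAD): counter=9 r=(9,7,8) succ=(0,0,2) retry=(1,1,0)
step 10 (T1 CAS): counter=10 r=(9,7,8) succ=(1,0,2) retry=(1,1,0)

counter=10 r=(9,7,8) succ=(1,0,2) retry=(1,1,0)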